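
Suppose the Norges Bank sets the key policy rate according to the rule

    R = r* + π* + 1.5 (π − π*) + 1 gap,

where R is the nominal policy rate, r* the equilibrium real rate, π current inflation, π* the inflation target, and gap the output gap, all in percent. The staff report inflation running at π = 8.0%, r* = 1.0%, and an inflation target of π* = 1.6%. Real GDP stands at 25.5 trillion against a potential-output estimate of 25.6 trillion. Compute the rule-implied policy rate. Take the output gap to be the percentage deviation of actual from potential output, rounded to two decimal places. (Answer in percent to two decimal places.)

Output gap = 100 × (25.5 − 25.6) / 25.6 = -0.39%.
R = 1.00 + 1.60 + 1.5 × (8.00 − 1.60) + 1 × (-0.39)
   = 1.00 + 1.6 + 9.6 − 0.39 = 11.81

11.81%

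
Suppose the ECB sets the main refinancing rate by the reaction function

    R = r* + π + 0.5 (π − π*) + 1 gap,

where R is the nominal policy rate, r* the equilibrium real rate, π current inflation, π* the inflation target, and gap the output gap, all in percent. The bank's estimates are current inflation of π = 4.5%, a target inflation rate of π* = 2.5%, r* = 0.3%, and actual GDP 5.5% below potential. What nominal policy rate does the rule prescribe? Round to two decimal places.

0.30%

Output 5.5% below potential → gap = -5.5.
R = 0.3 + 4.5 + 0.5 × (4.5 − 2.5) + 1 × (-5.5)
   = 0.3 + 4.5 + 1 − 5.5 = 0.30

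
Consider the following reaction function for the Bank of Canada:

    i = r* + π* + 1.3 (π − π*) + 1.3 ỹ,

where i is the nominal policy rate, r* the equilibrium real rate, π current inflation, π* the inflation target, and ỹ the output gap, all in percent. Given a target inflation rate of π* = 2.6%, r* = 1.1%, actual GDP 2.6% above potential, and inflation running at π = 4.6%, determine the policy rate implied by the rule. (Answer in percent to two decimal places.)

9.68%

Output 2.6% above potential → ỹ = 2.6.
i = 1.1 + 2.6 + 1.3 × (4.6 − 2.6) + 1.3 × 2.6
   = 1.1 + 2.6 + 2.6 + 3.38 = 9.68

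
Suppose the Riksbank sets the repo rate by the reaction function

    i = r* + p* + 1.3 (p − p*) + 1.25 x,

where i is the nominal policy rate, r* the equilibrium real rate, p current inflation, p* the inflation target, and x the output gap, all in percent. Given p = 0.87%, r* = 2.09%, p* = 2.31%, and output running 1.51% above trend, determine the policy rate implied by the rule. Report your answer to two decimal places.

Output 1.51% above potential → x = 1.51.
i = 2.09 + 2.31 + 1.3 × (0.87 − 2.31) + 1.25 × 1.51
   = 2.09 + 2.31 − 1.872 + 1.8875 = 4.42

4.42%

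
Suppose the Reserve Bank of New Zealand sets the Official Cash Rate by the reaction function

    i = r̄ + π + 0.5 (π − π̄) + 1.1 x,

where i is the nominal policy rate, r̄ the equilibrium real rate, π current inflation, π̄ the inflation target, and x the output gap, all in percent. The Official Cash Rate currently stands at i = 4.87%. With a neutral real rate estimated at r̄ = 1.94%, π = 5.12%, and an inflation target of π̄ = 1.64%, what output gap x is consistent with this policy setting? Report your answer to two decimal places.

1.1 x = 4.87 − 1.94 − 5.12 − 0.5 × (5.12 − 1.64) = -3.93
x = -3.93 / 1.1 = -3.57

-3.57%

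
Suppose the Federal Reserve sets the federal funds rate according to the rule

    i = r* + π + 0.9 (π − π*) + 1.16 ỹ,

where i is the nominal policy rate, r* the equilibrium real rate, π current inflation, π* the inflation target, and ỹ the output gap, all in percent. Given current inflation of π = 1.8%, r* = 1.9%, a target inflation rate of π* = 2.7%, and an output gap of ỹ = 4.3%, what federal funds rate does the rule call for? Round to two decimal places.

7.88%

i = 1.9 + 1.8 + 0.9 × (1.8 − 2.7) + 1.16 × 4.3
   = 1.9 + 1.8 − 0.81 + 4.988 = 7.88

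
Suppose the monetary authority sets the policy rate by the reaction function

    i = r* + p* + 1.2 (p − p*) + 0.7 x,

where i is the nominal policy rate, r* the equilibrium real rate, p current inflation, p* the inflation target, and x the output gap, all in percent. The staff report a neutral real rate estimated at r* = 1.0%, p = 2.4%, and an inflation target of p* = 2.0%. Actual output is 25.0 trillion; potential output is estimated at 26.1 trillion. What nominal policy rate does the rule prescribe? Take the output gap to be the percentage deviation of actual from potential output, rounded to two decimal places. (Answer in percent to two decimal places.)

Output gap = 100 × (25.0 − 26.1) / 26.1 = -4.21%.
i = 1.00 + 2.00 + 1.2 × (2.40 − 2.00) + 0.7 × (-4.21)
   = 1.00 + 2 + 0.48 − 2.947 = 0.53

0.53%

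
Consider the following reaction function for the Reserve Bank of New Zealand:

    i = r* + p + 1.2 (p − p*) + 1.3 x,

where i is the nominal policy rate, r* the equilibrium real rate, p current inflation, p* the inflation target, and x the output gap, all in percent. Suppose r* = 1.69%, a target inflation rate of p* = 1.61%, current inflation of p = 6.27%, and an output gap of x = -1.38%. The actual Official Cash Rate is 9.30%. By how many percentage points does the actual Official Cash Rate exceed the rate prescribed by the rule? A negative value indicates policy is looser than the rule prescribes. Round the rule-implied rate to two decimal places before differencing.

-2.46 pp

i = 1.69 + 6.27 + 1.2 × (6.27 − 1.61) + 1.3 × (-1.38)
   = 1.69 + 6.27 + 5.592 − 1.794 = 11.76
Deviation = 9.30 − 11.76 = -2.46 pp.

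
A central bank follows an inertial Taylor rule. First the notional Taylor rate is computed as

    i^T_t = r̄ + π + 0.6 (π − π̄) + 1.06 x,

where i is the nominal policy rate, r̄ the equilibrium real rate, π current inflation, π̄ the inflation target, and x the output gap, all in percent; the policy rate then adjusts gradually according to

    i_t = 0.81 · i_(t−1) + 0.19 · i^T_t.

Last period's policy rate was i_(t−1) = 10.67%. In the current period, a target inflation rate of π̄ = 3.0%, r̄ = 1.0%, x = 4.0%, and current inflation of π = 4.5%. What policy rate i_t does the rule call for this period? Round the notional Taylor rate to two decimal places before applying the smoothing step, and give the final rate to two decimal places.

i^T_t = 1.0 + 4.5 + 0.6 × (4.5 − 3.0) + 1.06 × 4.0
   = 1.0 + 4.5 + 0.9 + 4.24 = 10.64
i_t = 0.81 × 10.67 + 0.19 × 10.64 = 8.6427 + 2.0216 = 10.66

10.66%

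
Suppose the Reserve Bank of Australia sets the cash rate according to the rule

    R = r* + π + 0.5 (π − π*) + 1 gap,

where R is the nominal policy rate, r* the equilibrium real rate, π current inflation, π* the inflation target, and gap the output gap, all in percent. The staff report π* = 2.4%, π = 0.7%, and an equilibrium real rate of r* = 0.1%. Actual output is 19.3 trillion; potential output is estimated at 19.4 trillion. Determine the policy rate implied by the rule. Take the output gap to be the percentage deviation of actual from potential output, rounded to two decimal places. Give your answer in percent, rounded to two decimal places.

Output gap = 100 × (19.3 − 19.4) / 19.4 = -0.52%.
R = 0.10 + 0.70 + 0.5 × (0.70 − 2.40) + 1 × (-0.52)
   = 0.10 + 0.7 − 0.85 − 0.52 = -0.57

-0.57%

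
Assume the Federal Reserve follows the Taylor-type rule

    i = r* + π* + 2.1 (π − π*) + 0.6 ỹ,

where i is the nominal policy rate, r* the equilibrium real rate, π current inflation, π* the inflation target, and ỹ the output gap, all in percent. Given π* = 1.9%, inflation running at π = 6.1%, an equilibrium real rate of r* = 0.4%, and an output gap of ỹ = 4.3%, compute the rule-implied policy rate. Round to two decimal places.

i = 0.4 + 1.9 + 2.1 × (6.1 − 1.9) + 0.6 × 4.3
   = 0.4 + 1.9 + 8.82 + 2.58 = 13.70

13.70%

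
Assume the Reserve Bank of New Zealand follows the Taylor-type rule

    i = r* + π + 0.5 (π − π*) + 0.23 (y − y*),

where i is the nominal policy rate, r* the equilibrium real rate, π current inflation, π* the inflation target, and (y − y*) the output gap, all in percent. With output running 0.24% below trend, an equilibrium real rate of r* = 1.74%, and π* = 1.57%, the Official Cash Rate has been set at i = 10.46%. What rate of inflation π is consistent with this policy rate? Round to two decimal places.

6.37%

Output 0.24% below potential → (y − y*) = -0.24.
Collecting π: i = r* + (1 + 0.5) π − 0.5 π* + 0.23 (y − y*)
1.5 π = 10.46 − 1.74 + 0.5 × 1.57 − 0.23 × (-0.24) = 9.5602
π = 9.5602 / 1.5 = 6.37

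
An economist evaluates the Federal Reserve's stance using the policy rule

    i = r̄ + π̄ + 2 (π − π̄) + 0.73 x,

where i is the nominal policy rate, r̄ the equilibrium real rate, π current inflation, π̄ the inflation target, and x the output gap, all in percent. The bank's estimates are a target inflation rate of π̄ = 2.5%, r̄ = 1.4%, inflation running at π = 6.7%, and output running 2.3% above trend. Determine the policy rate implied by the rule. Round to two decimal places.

Output 2.3% above potential → x = 2.3.
i = 1.4 + 2.5 + 2 × (6.7 − 2.5) + 0.73 × 2.3
   = 1.4 + 2.5 + 8.4 + 1.679 = 13.98

13.98%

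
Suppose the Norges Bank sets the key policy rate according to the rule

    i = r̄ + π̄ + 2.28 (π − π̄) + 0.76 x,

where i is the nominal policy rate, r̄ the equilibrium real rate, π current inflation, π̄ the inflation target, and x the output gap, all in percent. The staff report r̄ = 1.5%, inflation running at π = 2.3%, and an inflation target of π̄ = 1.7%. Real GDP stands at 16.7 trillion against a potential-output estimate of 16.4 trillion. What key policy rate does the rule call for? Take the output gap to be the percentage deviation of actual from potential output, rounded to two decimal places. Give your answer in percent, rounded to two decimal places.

Output gap = 100 × (16.7 − 16.4) / 16.4 = 1.83%.
i = 1.50 + 1.70 + 2.28 × (2.30 − 1.70) + 0.76 × 1.83
   = 1.50 + 1.7 + 1.368 + 1.3908 = 5.96

5.96%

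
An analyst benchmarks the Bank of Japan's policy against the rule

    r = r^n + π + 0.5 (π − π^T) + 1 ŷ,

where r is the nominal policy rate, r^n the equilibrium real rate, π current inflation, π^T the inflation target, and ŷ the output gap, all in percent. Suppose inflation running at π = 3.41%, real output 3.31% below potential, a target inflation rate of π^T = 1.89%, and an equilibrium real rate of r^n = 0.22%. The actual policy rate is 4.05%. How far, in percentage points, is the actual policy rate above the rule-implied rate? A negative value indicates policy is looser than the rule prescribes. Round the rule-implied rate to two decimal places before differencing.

Output 3.31% below potential → ŷ = -3.31.
r = 0.22 + 3.41 + 0.5 × (3.41 − 1.89) + 1 × (-3.31)
   = 0.22 + 3.41 + 0.76 − 3.31 = 1.08
Deviation = 4.05 − 1.08 = 2.97 pp.

2.97 pp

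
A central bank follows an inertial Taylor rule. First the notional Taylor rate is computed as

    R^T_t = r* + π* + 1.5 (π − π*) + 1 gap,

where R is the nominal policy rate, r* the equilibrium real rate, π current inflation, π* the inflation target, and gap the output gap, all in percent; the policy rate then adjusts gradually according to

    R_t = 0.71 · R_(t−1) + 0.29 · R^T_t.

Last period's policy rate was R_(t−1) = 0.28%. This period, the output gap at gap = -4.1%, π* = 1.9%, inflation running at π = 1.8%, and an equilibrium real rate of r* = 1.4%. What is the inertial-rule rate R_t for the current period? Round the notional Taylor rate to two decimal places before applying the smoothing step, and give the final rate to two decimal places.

-0.08%

R^T_t = 1.4 + 1.9 + 1.5 × (1.8 − 1.9) + 1 × (-4.1)
   = 1.4 + 1.9 − 0.15 − 4.1 = -0.95
R_t = 0.71 × 0.28 + 0.29 × (-0.95) = 0.1988 − 0.2755 = -0.08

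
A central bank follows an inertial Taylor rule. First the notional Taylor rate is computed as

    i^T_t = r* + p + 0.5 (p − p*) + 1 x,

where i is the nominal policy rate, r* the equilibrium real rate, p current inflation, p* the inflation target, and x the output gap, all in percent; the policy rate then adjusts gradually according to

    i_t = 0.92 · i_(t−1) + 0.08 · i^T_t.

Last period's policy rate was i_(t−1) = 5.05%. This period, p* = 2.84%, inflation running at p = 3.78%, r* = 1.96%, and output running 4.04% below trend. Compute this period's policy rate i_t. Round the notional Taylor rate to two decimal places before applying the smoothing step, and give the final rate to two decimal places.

4.82%

Output 4.04% below potential → x = -4.04.
i^T_t = 1.96 + 3.78 + 0.5 × (3.78 − 2.84) + 1 × (-4.04)
   = 1.96 + 3.78 + 0.47 − 4.04 = 2.17
i_t = 0.92 × 5.05 + 0.08 × 2.17 = 4.646 + 0.1736 = 4.82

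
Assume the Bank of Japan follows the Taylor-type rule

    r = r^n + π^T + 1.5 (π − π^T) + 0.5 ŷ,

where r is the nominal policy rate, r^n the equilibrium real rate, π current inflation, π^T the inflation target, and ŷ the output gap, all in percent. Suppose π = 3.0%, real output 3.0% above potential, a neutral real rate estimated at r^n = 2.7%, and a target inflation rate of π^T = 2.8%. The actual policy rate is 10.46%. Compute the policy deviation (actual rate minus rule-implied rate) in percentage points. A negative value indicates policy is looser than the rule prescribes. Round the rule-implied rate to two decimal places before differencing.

Output 3.0% above potential → ŷ = 3.0.
r = 2.7 + 2.8 + 1.5 × (3.0 − 2.8) + 0.5 × 3.0
   = 2.7 + 2.8 + 0.3 + 1.5 = 7.30
Deviation = 10.46 − 7.30 = 3.16 pp.

3.16 pp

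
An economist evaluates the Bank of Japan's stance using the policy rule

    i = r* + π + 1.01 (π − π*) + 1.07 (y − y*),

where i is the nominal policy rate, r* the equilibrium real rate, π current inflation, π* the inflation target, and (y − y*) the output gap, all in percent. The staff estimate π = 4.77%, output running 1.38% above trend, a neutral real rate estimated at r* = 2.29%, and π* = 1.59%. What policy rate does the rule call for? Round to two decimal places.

Output 1.38% above potential → (y − y*) = 1.38.
i = 2.29 + 4.77 + 1.01 × (4.77 − 1.59) + 1.07 × 1.38
   = 2.29 + 4.77 + 3.2118 + 1.4766 = 11.75

11.75%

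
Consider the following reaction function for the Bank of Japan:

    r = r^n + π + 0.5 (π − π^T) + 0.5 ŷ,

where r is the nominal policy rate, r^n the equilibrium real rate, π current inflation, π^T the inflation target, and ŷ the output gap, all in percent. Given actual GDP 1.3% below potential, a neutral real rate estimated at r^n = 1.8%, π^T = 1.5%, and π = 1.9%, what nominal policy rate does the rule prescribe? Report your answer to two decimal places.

3.25%

Output 1.3% below potential → ŷ = -1.3.
r = 1.8 + 1.9 + 0.5 × (1.9 − 1.5) + 0.5 × (-1.3)
   = 1.8 + 1.9 + 0.2 − 0.65 = 3.25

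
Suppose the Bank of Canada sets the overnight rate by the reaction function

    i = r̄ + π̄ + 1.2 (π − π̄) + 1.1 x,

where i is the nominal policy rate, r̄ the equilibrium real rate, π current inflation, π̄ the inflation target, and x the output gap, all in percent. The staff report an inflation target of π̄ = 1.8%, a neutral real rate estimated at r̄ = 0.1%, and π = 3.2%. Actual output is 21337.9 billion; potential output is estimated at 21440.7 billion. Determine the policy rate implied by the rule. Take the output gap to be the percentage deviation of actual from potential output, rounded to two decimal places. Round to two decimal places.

3.05%

Output gap = 100 × (21337.9 − 21440.7) / 21440.7 = -0.48%.
i = 0.10 + 1.80 + 1.2 × (3.20 − 1.80) + 1.1 × (-0.48)
   = 0.10 + 1.8 + 1.68 − 0.528 = 3.05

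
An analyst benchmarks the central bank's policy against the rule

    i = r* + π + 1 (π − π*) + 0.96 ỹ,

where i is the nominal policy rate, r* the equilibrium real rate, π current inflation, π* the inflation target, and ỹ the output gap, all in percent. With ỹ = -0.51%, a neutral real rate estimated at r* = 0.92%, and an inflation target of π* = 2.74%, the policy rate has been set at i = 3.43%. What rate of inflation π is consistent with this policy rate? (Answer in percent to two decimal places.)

2.87%

Collecting π: i = r* + (1 + 1) π − 1 π* + 0.96 ỹ
2 π = 3.43 − 0.92 + 1 × 2.74 − 0.96 × (-0.51) = 5.7396
π = 5.7396 / 2 = 2.87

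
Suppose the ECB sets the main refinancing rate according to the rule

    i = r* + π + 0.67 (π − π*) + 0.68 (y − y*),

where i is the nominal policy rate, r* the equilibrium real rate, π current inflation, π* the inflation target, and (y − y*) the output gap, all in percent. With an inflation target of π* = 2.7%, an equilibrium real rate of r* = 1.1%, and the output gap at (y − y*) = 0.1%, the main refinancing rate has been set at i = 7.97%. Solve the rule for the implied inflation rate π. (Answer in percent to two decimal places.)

5.16%

Collecting π: i = r* + (1 + 0.67) π − 0.67 π* + 0.68 (y − y*)
1.67 π = 7.97 − 1.1 + 0.67 × 2.7 − 0.68 × 0.1 = 8.611
π = 8.611 / 1.67 = 5.16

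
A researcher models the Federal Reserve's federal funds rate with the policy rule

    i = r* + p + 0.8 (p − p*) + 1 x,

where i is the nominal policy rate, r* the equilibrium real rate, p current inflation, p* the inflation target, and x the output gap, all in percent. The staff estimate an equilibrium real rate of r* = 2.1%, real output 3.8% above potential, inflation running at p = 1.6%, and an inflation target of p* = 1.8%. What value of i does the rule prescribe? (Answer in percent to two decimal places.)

7.34%

Output 3.8% above potential → x = 3.8.
i = 2.1 + 1.6 + 0.8 × (1.6 − 1.8) + 1 × 3.8
   = 2.1 + 1.6 − 0.16 + 3.8 = 7.34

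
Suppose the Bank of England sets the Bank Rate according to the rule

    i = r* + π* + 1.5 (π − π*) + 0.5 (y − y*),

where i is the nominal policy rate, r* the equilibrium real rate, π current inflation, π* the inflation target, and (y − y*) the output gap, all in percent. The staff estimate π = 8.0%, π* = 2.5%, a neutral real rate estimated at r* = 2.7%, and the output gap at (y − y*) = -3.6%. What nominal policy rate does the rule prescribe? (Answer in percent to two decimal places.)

11.65%

i = 2.7 + 2.5 + 1.5 × (8.0 − 2.5) + 0.5 × (-3.6)
   = 2.7 + 2.5 + 8.25 − 1.8 = 11.65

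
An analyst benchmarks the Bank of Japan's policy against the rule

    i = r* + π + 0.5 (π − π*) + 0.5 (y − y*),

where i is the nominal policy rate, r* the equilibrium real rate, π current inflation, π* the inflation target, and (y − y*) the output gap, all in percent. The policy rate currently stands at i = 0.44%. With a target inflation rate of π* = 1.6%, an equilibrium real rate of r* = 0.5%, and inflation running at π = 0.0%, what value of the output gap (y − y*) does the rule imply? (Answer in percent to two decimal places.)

1.48%

0.5 (y − y*) = 0.44 − 0.5 − 0.0 − 0.5 × (0.0 − 1.6) = 0.74
(y − y*) = 0.74 / 0.5 = 1.48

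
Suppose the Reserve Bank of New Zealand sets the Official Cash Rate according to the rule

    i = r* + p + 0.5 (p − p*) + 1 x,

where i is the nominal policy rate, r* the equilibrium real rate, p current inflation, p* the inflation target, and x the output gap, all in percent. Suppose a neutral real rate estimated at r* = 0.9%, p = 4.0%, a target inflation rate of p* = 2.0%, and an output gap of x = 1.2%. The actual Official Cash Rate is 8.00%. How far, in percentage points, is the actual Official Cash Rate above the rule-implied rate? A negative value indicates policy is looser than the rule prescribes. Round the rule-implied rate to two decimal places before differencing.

0.90 pp

i = 0.9 + 4.0 + 0.5 × (4.0 − 2.0) + 1 × 1.2
   = 0.9 + 4 + 1 + 1.2 = 7.10
Deviation = 8.00 − 7.10 = 0.90 pp.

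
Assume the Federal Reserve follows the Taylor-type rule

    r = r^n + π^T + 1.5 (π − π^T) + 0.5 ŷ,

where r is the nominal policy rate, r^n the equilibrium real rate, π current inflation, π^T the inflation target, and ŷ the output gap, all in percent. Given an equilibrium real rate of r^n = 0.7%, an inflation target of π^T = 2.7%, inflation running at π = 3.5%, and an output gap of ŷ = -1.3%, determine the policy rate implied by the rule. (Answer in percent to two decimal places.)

3.95%

r = 0.7 + 2.7 + 1.5 × (3.5 − 2.7) + 0.5 × (-1.3)
   = 0.7 + 2.7 + 1.2 − 0.65 = 3.95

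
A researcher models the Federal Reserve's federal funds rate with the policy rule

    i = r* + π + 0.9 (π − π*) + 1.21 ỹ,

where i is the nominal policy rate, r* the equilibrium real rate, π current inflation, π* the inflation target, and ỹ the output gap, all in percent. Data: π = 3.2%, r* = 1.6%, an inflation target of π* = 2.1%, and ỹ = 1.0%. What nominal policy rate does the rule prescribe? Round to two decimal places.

7.00%

i = 1.6 + 3.2 + 0.9 × (3.2 − 2.1) + 1.21 × 1.0
   = 1.6 + 3.2 + 0.99 + 1.21 = 7.00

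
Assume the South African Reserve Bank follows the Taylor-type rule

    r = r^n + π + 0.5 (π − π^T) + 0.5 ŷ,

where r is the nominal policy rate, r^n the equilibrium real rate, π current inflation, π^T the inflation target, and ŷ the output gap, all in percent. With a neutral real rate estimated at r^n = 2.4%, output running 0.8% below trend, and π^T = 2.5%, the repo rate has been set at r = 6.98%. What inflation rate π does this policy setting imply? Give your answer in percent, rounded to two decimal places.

4.15%

Output 0.8% below potential → ŷ = -0.8.
Collecting π: r = r^n + (1 + 0.5) π − 0.5 π^T + 0.5 ŷ
1.5 π = 6.98 − 2.4 + 0.5 × 2.5 − 0.5 × (-0.8) = 6.23
π = 6.23 / 1.5 = 4.15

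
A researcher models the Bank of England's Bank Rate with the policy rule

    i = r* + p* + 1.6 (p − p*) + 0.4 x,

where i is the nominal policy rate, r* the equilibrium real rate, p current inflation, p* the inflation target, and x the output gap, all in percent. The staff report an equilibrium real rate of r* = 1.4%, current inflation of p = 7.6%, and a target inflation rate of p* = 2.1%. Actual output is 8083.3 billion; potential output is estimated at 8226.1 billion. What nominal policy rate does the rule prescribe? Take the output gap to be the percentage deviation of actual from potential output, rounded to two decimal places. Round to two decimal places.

11.60%

Output gap = 100 × (8083.3 − 8226.1) / 8226.1 = -1.74%.
i = 1.40 + 2.10 + 1.6 × (7.60 − 2.10) + 0.4 × (-1.74)
   = 1.40 + 2.1 + 8.8 − 0.696 = 11.60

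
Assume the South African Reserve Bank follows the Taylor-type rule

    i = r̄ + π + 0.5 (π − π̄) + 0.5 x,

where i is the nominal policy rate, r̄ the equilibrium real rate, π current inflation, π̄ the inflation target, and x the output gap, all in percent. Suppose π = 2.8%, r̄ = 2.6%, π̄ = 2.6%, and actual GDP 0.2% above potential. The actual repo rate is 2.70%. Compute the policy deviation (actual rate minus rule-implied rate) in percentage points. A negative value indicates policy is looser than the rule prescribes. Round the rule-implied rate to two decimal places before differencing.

Output 0.2% above potential → x = 0.2.
i = 2.6 + 2.8 + 0.5 × (2.8 − 2.6) + 0.5 × 0.2
   = 2.6 + 2.8 + 0.1 + 0.1 = 5.60
Deviation = 2.70 − 5.60 = -2.90 pp.

-2.90 pp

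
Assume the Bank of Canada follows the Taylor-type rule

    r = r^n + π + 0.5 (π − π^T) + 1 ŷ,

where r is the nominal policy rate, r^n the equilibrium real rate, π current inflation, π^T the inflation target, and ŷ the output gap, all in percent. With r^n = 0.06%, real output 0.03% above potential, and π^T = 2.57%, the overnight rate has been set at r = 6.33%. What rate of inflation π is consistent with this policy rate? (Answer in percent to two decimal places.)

Output 0.03% above potential → ŷ = 0.03.
Collecting π: r = r^n + (1 + 0.5) π − 0.5 π^T + 1 ŷ
1.5 π = 6.33 − 0.06 + 0.5 × 2.57 − 1 × 0.03 = 7.525
π = 7.525 / 1.5 = 5.02

5.02%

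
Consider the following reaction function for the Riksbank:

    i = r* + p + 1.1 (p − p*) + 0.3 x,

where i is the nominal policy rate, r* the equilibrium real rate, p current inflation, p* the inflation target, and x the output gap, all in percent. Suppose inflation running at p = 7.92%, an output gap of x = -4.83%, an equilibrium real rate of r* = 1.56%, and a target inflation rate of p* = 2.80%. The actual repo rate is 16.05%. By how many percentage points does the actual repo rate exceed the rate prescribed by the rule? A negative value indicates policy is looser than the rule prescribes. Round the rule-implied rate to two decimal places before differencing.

2.39 pp

i = 1.56 + 7.92 + 1.1 × (7.92 − 2.80) + 0.3 × (-4.83)
   = 1.56 + 7.92 + 5.632 − 1.449 = 13.66
Deviation = 16.05 − 13.66 = 2.39 pp.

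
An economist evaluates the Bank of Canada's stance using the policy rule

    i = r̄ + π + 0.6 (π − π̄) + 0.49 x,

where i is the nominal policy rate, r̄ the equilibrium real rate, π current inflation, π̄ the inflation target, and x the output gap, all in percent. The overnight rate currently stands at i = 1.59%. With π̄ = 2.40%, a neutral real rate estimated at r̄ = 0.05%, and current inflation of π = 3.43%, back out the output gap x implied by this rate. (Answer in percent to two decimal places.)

0.49 x = 1.59 − 0.05 − 3.43 − 0.6 × (3.43 − 2.40) = -2.508
x = -2.508 / 0.49 = -5.12

-5.12%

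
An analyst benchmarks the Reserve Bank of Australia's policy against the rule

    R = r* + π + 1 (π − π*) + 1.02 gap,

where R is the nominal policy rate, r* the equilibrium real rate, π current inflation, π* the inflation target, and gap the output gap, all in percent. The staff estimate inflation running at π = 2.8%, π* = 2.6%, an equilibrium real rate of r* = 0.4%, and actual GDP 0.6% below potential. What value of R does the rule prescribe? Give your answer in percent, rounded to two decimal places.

Output 0.6% below potential → gap = -0.6.
R = 0.4 + 2.8 + 1 × (2.8 − 2.6) + 1.02 × (-0.6)
   = 0.4 + 2.8 + 0.2 − 0.612 = 2.79

2.79%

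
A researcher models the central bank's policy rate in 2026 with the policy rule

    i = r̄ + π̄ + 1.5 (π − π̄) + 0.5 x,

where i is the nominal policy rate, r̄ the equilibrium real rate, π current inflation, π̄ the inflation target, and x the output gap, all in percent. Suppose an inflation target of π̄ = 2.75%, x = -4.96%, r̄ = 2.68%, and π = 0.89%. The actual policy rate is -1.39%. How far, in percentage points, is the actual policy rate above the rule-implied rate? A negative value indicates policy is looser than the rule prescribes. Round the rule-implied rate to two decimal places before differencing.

i = 2.68 + 2.75 + 1.5 × (0.89 − 2.75) + 0.5 × (-4.96)
   = 2.68 + 2.75 − 2.79 − 2.48 = 0.16
Deviation = -1.39 − 0.16 = -1.55 pp.

-1.55 pp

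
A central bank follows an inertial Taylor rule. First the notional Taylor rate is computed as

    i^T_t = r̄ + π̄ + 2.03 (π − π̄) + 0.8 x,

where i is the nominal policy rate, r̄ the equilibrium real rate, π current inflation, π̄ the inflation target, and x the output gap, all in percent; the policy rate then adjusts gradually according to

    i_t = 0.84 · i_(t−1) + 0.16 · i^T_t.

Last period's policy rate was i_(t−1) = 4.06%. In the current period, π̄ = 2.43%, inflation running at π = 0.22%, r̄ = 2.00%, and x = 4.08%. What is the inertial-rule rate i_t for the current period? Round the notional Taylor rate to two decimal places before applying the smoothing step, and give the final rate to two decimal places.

3.92%

i^T_t = 2.00 + 2.43 + 2.03 × (0.22 − 2.43) + 0.8 × 4.08
   = 2.00 + 2.43 − 4.4863 + 3.264 = 3.21
i_t = 0.84 × 4.06 + 0.16 × 3.21 = 3.4104 + 0.5136 = 3.92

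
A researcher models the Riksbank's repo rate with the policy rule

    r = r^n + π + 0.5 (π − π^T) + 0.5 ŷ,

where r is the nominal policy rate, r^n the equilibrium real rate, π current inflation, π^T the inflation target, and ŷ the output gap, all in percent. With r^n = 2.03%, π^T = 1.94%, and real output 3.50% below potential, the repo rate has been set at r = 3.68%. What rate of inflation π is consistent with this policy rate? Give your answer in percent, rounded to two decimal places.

2.91%

Output 3.50% below potential → ŷ = -3.50.
Collecting π: r = r^n + (1 + 0.5) π − 0.5 π^T + 0.5 ŷ
1.5 π = 3.68 − 2.03 + 0.5 × 1.94 − 0.5 × (-3.50) = 4.37
π = 4.37 / 1.5 = 2.91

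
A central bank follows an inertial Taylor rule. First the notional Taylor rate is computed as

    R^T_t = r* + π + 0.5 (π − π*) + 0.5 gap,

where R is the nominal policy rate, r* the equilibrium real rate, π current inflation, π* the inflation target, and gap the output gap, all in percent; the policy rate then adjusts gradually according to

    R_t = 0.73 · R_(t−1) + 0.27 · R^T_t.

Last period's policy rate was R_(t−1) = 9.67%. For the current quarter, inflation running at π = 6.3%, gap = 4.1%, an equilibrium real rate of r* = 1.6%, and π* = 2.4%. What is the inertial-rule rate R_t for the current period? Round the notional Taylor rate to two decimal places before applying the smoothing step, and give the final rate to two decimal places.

R^T_t = 1.6 + 6.3 + 0.5 × (6.3 − 2.4) + 0.5 × 4.1
   = 1.6 + 6.3 + 1.95 + 2.05 = 11.90
R_t = 0.73 × 9.67 + 0.27 × 11.90 = 7.0591 + 3.213 = 10.27

10.27%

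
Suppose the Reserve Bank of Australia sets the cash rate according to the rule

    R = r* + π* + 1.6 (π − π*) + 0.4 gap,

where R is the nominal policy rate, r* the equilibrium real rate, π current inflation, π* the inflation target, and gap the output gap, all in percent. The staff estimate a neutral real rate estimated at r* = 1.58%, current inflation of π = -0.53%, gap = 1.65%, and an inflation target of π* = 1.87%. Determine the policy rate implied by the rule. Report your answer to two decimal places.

0.27%

R = 1.58 + 1.87 + 1.6 × (-0.53 − 1.87) + 0.4 × 1.65
   = 1.58 + 1.87 − 3.84 + 0.66 = 0.27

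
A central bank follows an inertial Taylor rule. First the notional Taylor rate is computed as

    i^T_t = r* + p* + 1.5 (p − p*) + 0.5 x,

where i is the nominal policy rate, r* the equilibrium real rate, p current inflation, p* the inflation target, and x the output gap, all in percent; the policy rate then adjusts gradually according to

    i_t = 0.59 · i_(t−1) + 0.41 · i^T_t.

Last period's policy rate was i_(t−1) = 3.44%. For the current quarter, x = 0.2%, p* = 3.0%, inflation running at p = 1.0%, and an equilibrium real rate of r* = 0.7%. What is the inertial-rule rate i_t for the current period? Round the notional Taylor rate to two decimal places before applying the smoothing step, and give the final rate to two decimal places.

2.36%

i^T_t = 0.7 + 3.0 + 1.5 × (1.0 − 3.0) + 0.5 × 0.2
   = 0.7 + 3 − 3 + 0.1 = 0.80
i_t = 0.59 × 3.44 + 0.41 × 0.80 = 2.0296 + 0.328 = 2.36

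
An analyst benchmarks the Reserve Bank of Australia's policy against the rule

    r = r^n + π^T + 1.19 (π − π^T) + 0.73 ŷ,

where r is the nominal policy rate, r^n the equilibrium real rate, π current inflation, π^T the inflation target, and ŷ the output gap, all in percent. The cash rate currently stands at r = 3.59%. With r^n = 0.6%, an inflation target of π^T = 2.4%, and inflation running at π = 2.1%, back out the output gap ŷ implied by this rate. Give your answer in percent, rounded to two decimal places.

0.73 ŷ = 3.59 − 0.6 − 2.4 − 1.19 × (2.1 − 2.4) = 0.947
ŷ = 0.947 / 0.73 = 1.30

1.30%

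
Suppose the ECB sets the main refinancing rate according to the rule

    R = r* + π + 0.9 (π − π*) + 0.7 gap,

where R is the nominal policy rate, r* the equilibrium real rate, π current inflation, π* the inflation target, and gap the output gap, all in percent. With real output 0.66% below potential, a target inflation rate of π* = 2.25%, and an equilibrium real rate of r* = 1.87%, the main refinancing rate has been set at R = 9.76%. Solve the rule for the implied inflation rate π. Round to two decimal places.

Output 0.66% below potential → gap = -0.66.
Collecting π: R = r* + (1 + 0.9) π − 0.9 π* + 0.7 gap
1.9 π = 9.76 − 1.87 + 0.9 × 2.25 − 0.7 × (-0.66) = 10.377
π = 10.377 / 1.9 = 5.46

5.46%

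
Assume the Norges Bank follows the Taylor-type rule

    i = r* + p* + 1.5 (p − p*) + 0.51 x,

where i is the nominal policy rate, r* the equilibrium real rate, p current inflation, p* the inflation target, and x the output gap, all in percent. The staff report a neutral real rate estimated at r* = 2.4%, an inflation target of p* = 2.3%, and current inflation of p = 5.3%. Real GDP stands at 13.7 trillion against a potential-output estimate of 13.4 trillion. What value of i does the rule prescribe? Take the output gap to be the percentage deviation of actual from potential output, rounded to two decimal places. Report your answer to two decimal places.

Output gap = 100 × (13.7 − 13.4) / 13.4 = 2.24%.
i = 2.40 + 2.30 + 1.5 × (5.30 − 2.30) + 0.51 × 2.24
   = 2.40 + 2.3 + 4.5 + 1.1424 = 10.34

10.34%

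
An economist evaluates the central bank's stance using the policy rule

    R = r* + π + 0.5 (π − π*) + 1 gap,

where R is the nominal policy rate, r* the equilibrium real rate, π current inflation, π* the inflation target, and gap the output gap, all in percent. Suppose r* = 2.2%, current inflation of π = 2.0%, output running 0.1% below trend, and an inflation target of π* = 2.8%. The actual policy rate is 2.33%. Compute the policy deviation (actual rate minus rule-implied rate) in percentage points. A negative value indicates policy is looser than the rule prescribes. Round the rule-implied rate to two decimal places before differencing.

Output 0.1% below potential → gap = -0.1.
R = 2.2 + 2.0 + 0.5 × (2.0 − 2.8) + 1 × (-0.1)
   = 2.2 + 2 − 0.4 − 0.1 = 3.70
Deviation = 2.33 − 3.70 = -1.37 pp.

-1.37 pp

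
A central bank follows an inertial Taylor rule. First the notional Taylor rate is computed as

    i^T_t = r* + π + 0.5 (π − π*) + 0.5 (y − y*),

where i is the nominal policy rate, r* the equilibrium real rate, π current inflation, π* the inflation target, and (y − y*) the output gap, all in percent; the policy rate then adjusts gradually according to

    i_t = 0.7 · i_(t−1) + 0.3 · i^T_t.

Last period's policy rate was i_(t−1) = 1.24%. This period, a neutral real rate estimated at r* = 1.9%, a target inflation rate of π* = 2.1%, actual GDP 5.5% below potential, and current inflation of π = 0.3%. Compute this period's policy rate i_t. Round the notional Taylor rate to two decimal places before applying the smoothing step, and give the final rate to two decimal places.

Output 5.5% below potential → (y − y*) = -5.5.
i^T_t = 1.9 + 0.3 + 0.5 × (0.3 − 2.1) + 0.5 × (-5.5)
   = 1.9 + 0.3 − 0.9 − 2.75 = -1.45
i_t = 0.7 × 1.24 + 0.3 × (-1.45) = 0.868 − 0.435 = 0.43

0.43%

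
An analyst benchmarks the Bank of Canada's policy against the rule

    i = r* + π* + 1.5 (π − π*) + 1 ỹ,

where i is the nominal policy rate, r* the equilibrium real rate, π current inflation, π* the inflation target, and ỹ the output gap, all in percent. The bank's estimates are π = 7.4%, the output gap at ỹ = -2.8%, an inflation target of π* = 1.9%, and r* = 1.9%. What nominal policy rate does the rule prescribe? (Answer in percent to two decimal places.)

i = 1.9 + 1.9 + 1.5 × (7.4 − 1.9) + 1 × (-2.8)
   = 1.9 + 1.9 + 8.25 − 2.8 = 9.25

9.25%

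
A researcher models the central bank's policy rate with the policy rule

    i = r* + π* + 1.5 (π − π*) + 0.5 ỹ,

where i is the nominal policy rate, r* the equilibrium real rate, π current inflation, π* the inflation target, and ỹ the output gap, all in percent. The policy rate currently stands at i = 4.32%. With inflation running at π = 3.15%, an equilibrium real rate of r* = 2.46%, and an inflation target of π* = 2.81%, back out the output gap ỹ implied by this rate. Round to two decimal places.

-2.92%

0.5 ỹ = 4.32 − 2.46 − 2.81 − 1.5 × (3.15 − 2.81) = -1.46
ỹ = -1.46 / 0.5 = -2.92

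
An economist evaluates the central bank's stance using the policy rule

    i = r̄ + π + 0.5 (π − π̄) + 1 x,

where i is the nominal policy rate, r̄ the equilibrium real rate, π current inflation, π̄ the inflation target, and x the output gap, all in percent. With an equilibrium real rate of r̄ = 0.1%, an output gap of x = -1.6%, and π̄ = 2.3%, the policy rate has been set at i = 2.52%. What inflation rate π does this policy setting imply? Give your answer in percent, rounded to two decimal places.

Collecting π: i = r̄ + (1 + 0.5) π − 0.5 π̄ + 1 x
1.5 π = 2.52 − 0.1 + 0.5 × 2.3 − 1 × (-1.6) = 5.17
π = 5.17 / 1.5 = 3.45

3.45%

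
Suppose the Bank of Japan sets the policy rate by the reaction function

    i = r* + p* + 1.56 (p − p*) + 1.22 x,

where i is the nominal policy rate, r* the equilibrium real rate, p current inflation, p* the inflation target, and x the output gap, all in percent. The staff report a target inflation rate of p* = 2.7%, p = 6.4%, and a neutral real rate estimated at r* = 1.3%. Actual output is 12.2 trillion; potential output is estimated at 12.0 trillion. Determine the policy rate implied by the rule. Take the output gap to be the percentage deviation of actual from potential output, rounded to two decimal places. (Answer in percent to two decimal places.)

11.81%

Output gap = 100 × (12.2 − 12.0) / 12.0 = 1.67%.
i = 1.30 + 2.70 + 1.56 × (6.40 − 2.70) + 1.22 × 1.67
   = 1.30 + 2.7 + 5.772 + 2.0374 = 11.81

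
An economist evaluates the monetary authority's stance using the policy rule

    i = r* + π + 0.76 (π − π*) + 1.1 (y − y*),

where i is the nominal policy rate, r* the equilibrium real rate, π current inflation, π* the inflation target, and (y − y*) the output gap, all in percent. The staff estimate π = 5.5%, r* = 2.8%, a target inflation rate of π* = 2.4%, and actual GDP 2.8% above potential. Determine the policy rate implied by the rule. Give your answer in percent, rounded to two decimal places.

Output 2.8% above potential → (y − y*) = 2.8.
i = 2.8 + 5.5 + 0.76 × (5.5 − 2.4) + 1.1 × 2.8
   = 2.8 + 5.5 + 2.356 + 3.08 = 13.74

13.74%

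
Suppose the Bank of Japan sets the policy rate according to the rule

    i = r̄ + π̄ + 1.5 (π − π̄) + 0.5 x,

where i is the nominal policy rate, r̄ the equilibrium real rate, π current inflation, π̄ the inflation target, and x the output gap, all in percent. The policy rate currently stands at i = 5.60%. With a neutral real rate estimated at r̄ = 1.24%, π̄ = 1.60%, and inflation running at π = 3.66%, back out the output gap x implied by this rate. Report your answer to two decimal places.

0.5 x = 5.60 − 1.24 − 1.60 − 1.5 × (3.66 − 1.60) = -0.33
x = -0.33 / 0.5 = -0.66

-0.66%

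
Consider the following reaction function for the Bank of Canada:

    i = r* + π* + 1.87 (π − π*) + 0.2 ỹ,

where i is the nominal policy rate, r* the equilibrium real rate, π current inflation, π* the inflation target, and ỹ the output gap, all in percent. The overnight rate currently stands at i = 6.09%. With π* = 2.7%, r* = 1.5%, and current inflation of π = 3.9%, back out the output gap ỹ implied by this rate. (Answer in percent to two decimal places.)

0.2 ỹ = 6.09 − 1.5 − 2.7 − 1.87 × (3.9 − 2.7) = -0.354
ỹ = -0.354 / 0.2 = -1.77

-1.77%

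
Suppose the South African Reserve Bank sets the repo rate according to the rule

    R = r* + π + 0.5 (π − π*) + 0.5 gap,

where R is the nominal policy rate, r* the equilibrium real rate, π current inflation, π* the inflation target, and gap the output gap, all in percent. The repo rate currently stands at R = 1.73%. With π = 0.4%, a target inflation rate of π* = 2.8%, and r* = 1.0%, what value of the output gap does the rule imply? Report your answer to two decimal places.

0.5 gap = 1.73 − 1.0 − 0.4 − 0.5 × (0.4 − 2.8) = 1.53
gap = 1.53 / 0.5 = 3.06

3.06%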